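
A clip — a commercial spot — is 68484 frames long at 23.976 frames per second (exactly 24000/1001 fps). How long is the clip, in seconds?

Running time = 68484 / (24000/1001) = 2856.3535 s.

2856.3535 seconds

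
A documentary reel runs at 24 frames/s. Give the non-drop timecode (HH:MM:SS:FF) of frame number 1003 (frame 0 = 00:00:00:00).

00:00:41:19

1003 ÷ 24 = 41 full seconds, remainder 19 frames.
41 s = 0 h 0 min 41 s.
Timecode: 00:00:41:19.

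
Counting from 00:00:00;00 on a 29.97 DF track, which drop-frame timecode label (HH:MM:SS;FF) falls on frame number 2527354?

23:25:29;14

Ten DF minutes hold 17982 frames, so frame 2527354 lies in block 140 (frames 2517480–2535461) with 9874 frames into that block.
The block's first minute is 1800 frames and the rest 1798 each; 9874 frames reaches minute 5, so 140 × 18 + 5 × 2 = 2530 labels have been skipped so far.
Adding those back, label number 2527354 + 2530 = 2529884 at 30 labels/s is 84329 s + 14 f = 23 h 25 min 29 s frame 14, i.e. 23:25:29;14.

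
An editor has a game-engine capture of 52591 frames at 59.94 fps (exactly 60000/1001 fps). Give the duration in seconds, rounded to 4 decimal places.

877.3932 seconds

Running time = 52591 × 1001/60000 = 52643591/60000 s ≈ 877.3932 s.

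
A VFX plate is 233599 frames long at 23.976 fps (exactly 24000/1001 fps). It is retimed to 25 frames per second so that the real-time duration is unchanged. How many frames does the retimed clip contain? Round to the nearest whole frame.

243576 frames

Frames at target rate = 233599 × (25) / (24000/1001) = 233832599/960 ≈ 243575.624.
Nearest whole frame: 243576.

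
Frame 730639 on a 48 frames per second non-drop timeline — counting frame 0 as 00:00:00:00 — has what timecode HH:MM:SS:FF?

04:13:41:31

730639 ÷ 48 = 15221 full seconds, remainder 31 frames.
15221 s = 4 h 13 min 41 s.
Timecode: 04:13:41:31.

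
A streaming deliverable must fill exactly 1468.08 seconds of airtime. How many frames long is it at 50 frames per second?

73404 frames

Frames = 1468.08 × 50 = 73404.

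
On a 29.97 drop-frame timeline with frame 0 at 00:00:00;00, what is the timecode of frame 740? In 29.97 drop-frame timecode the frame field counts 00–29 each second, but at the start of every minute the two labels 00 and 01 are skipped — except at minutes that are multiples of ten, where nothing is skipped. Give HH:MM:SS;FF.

00:00:24;20

Ten DF minutes hold 17982 frames, so frame 740 lies in block 0 (frames 0–17981) with 740 frames into that block.
The block's first minute is 1800 frames and the rest 1798 each; 740 frames reaches minute 0, so 0 × 18 + 0 × 2 = 0 labels have been skipped so far.
Adding those back, label number 740 + 0 = 740 at 30 labels/s is 24 s + 20 f = 0 h 0 min 24 s frame 20, i.e. 00:00:24;20.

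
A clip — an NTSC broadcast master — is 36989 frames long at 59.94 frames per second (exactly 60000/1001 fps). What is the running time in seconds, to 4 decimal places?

Running time = 36989 × 1001/60000 = 37025989/60000 s ≈ 617.0998 s.

617.0998 seconds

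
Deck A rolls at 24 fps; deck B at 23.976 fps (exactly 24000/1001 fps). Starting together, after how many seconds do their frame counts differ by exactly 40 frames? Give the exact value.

The gap grows by |24000/1001 − 24| = 24/1001 frames per second.
Time for a 40-frame gap: 40 ÷ (24/1001) = 5005/3 s.

5005/3 seconds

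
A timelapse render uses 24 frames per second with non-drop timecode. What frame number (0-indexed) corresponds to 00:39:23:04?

Total seconds to the label: (0 × 3600 + 39 × 60 + 23) = 2363.
Frame index = 2363 × 24 + 4 = 56716.

56716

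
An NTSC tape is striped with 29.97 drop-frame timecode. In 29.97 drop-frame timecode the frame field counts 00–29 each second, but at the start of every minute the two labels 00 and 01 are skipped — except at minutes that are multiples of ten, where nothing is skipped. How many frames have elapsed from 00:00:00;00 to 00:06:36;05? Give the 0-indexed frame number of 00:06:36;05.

11873

Complete 10-minute blocks: 0, each 17982 frames → 0.
Remaining 6 whole minutes in the current block: 1800 + 5 × 1798 = 10790 frames.
Within the current minute: 36 × 30 + 5 − 2 = 1083 (labels ;00/;01 skipped at this minute). Total = 0 + 10790 + 1083 = 11873.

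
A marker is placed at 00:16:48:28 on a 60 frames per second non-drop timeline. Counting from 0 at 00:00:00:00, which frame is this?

Total seconds to the label: (0 × 3600 + 16 × 60 + 48) = 1008.
Frame index = 1008 × 60 + 28 = 60508.

frame 60508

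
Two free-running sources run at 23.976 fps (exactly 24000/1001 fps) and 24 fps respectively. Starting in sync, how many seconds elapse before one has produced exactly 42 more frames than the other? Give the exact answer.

1751.75 seconds

The gap grows by |24 − 24000/1001| = 24/1001 frames per second.
Time for a 42-frame gap: 42 ÷ (24/1001) = 1751.75 s.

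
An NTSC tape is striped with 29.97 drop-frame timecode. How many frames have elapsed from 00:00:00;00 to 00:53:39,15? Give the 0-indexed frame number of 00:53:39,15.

As if non-drop at 30 labels/s: (0 × 3600 + 53 × 60 + 39) × 30 + 15 = 96585.
Minute boundaries passed: 53; those not divisible by 10: 53 − 5 = 48; dropped labels = 2 × 48 = 96.
Actual frame index = 96585 − 96 = 96489.

96489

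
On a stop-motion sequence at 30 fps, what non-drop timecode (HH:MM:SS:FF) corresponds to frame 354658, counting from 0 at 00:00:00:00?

354658 ÷ 30 = 11821 full seconds, remainder 28 frames.
11821 s = 3 h 17 min 1 s.
Timecode: 03:17:01:28.

03:17:01:28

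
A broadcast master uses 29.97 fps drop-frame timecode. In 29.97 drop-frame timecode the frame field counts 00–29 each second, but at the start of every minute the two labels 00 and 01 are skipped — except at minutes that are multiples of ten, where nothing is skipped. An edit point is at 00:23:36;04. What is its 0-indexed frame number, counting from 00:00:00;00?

42442

As if non-drop at 30 labels/s: (0 × 3600 + 23 × 60 + 36) × 30 + 4 = 42484.
Minute boundaries passed: 23; those not divisible by 10: 23 − 2 = 21; dropped labels = 2 × 21 = 42.
Actual frame index = 42484 − 42 = 42442.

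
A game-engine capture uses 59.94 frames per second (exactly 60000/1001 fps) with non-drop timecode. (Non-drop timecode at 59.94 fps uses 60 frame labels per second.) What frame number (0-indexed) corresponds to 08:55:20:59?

Total seconds to the label: (8 × 3600 + 55 × 60 + 20) = 32120.
Frame index = 32120 × 60 + 59 = 1927259.

1927259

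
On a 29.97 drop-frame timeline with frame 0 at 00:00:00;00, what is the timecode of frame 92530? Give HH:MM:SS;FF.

00:51:27;12

Each 10-minute DF block holds 10 × 60 × 30 − 9 × 2 = 17982 frames. 92530 ÷ 17982 → 5 full blocks, remainder 2620.
Within the partial block the first minute is 1800 frames and each further minute 1798, so 1 further minute boundary passed. Total skipped labels = 18 × 5 + 2 × 1 = 92.
Non-drop label index = 92530 + 92 = 92622; at 30 labels/s that is 00:51:27:12, i.e. DF 00:51:27;12.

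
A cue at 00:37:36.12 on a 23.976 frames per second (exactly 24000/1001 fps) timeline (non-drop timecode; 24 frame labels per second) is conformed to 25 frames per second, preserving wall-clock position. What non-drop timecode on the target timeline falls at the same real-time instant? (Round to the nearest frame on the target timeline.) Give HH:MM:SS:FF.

00:37:38:19

Source frame index: (0×3600 + 37×60 + 36) × 24 + 12 = 54156.
Real time: 54156 / (24000/1001) = 4517513/2000 s.
Target frame: (4517513/2000) × (25) = 4517513/80 ≈ 56468.912 → 56469.
At 25 labels/s: frame 56469 → 00:37:38:19.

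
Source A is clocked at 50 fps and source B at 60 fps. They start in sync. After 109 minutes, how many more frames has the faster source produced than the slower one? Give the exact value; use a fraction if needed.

65400 frames

109 min = 6540 s.
A emits 50 × 6540 = 327000 frames; B emits 60 × 6540 = 392400.
Difference = 65400 frames; B is ahead of A.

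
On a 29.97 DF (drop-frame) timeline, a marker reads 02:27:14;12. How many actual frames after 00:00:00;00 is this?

As if non-drop at 30 labels/s: (2 × 3600 + 27 × 60 + 14) × 30 + 12 = 265032.
Minute boundaries passed: 147; those not divisible by 10: 147 − 14 = 133; dropped labels = 2 × 133 = 266.
Actual frame index = 265032 − 266 = 264766.

264766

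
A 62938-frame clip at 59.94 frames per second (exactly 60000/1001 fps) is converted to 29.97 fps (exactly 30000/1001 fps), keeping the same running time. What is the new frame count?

Frames at target rate = 62938 × (30000/1001) / (60000/1001) = 31469.

31469 frames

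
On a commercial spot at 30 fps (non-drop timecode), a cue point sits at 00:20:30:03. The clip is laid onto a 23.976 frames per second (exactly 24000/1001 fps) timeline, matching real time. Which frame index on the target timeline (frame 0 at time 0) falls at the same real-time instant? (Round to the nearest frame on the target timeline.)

Source frame index: (0×3600 + 20×60 + 30) × 30 + 3 = 36903.
Real time: 36903 / (30) = 12301/10 s.
Target frame: (12301/10) × (24000/1001) = 29522400/1001 ≈ 29492.907 → 29493.

frame 29493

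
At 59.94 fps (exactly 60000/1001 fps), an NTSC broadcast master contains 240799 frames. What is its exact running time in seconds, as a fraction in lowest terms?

Running time = 240799 ÷ (60000/1001) = 240799 × 1001/60000 = 241039799/60000 s.

241039799/60000 seconds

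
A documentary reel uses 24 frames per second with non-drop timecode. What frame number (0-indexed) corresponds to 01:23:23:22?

Total seconds to the label: (1 × 3600 + 23 × 60 + 23) = 5003.
Frame index = 5003 × 24 + 22 = 120094.

frame 120094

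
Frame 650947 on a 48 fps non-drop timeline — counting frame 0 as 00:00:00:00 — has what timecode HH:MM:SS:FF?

650947 ÷ 48 = 13561 full seconds, remainder 19 frames.
13561 s = 3 h 46 min 1 s.
Timecode: 03:46:01:19.

03:46:01:19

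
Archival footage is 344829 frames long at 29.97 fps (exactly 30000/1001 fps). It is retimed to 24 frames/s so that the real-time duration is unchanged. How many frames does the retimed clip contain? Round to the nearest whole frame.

Frames at target rate = 344829 × (24) / (30000/1001) = 345173829/1250 ≈ 276139.063.
Nearest whole frame: 276139.

276139 frames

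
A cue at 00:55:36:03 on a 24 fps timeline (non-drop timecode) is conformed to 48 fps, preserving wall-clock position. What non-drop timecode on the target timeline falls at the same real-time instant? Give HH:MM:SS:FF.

Source frame index: (0×3600 + 55×60 + 36) × 24 + 3 = 80067.
Real time: 80067 / (24) = 26689/8 s.
Target frame: (26689/8) × (48) = 160134.
At 48 labels/s: frame 160134 → 00:55:36:06.

00:55:36:06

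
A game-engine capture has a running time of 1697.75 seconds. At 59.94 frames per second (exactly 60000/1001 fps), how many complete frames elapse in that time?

101763 frames

Frames = 1697.75 × 60000/1001 = 101865000/1001 ≈ 101763.2368.
Complete frames: 101763.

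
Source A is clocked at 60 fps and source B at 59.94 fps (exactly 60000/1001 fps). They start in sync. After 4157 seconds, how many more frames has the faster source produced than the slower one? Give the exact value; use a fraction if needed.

249420/1001 frames

A emits 60 × 4157 = 249420 frames; B emits 60000/1001 × 4157 = 249420000/1001.
Difference = 249420/1001 frames (≈ 249.1708); B is behind A.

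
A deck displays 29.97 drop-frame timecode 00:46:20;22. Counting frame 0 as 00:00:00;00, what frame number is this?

83338

Complete 10-minute blocks: 4, each 17982 frames → 71928.
Remaining 6 whole minutes in the current block: 1800 + 5 × 1798 = 10790 frames.
Within the current minute: 20 × 30 + 22 − 2 = 620 (labels ;00/;01 skipped at this minute). Total = 71928 + 10790 + 620 = 83338.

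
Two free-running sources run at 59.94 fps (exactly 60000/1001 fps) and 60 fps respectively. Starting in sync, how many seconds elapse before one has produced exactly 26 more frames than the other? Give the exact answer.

13013/30 seconds

The gap grows by |60 − 60000/1001| = 60/1001 frames per second.
Time for a 26-frame gap: 26 ÷ (60/1001) = 13013/30 s.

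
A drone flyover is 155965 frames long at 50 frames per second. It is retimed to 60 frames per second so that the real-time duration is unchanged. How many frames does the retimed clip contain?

187158 frames

Target frames = source frames × (target rate / source rate) = 155965 × (60)/(50) = 155965 × 6/5 = 187158.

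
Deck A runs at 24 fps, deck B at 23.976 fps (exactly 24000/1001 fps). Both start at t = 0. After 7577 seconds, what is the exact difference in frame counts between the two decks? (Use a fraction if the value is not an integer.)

181848/1001 frames

A emits 24 × 7577 = 181848 frames; B emits 24000/1001 × 7577 = 181848000/1001.
Difference = 181848/1001 frames (≈ 181.6663); B is behind A.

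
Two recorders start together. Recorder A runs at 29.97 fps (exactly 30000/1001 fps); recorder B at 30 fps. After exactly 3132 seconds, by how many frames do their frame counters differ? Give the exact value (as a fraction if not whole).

A emits 30000/1001 × 3132 = 93960000/1001 frames; B emits 30 × 3132 = 93960.
Difference = 93960/1001 frames (≈ 93.8661); B is ahead of A.

93960/1001 frames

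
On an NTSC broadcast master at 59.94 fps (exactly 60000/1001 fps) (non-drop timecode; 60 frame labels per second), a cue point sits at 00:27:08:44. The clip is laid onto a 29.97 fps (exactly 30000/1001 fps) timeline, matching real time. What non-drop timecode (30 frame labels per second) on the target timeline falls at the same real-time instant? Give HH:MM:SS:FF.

Source frame index: (0×3600 + 27×60 + 8) × 60 + 44 = 97724.
Real time: 97724 / (60000/1001) = 24455431/15000 s.
Target frame: (24455431/15000) × (30000/1001) = 48862.
At 30 labels/s: frame 48862 → 00:27:08:22.

00:27:08:22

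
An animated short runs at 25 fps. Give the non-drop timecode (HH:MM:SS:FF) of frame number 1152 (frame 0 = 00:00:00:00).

00:00:46:02

1152 ÷ 25 = 46 full seconds, remainder 2 frames.
46 s = 0 h 0 min 46 s.
Timecode: 00:00:46:02.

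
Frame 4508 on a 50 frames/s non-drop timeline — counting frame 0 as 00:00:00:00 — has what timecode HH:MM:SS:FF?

00:01:30:08

4508 ÷ 50 = 90 full seconds, remainder 8 frames.
90 s = 0 h 1 min 30 s.
Timecode: 00:01:30:08.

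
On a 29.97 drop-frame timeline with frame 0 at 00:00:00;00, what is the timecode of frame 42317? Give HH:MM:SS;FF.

00:23:31;29

Each 10-minute DF block holds 10 × 60 × 30 − 9 × 2 = 17982 frames. 42317 ÷ 17982 → 2 full blocks, remainder 6353.
Within the partial block the first minute is 1800 frames and each further minute 1798, so 3 further minute boundaries passed. Total skipped labels = 18 × 2 + 2 × 3 = 42.
Non-drop label index = 42317 + 42 = 42359; at 30 labels/s that is 00:23:31:29, i.e. DF 00:23:31;29.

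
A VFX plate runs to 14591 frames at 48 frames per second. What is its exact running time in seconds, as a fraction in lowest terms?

14591/48 seconds

Running time = 14591 ÷ (48) = 14591 × 1/48 = 14591/48 s.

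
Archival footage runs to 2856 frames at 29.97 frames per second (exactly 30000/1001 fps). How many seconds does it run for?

95.2952 seconds

Running time = 2856 / (30000/1001) = 95.2952 s.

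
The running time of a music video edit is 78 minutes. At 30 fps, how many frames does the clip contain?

140400 frames

78 min = 4680 s.
Frames = 4680 × 30 = 140400.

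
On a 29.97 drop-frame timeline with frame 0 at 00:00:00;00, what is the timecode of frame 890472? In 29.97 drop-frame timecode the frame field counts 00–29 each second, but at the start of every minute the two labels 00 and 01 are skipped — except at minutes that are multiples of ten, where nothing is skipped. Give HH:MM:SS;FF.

08:15:12;04

Each 10-minute DF block holds 10 × 60 × 30 − 9 × 2 = 17982 frames. 890472 ÷ 17982 → 49 full blocks, remainder 9354.
Within the partial block the first minute is 1800 frames and each further minute 1798, so 5 further minute boundaries passed. Total skipped labels = 18 × 49 + 2 × 5 = 892.
Non-drop label index = 890472 + 892 = 891364; at 30 labels/s that is 08:15:12:04, i.e. DF 08:15:12;04.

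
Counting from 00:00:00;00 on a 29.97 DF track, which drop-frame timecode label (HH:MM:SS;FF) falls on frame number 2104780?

Each 10-minute DF block holds 10 × 60 × 30 − 9 × 2 = 17982 frames. 2104780 ÷ 17982 → 117 full blocks, remainder 886.
Within the partial block the first minute is 1800 frames and each further minute 1798, so 0 further minute boundaries passed. Total skipped labels = 18 × 117 + 2 × 0 = 2106.
Non-drop label index = 2104780 + 2106 = 2106886; at 30 labels/s that is 19:30:29:16, i.e. DF 19:30:29;16.

19:30:29;16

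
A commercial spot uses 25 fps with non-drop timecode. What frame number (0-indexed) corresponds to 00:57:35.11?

86386

Total seconds to the label: (0 × 3600 + 57 × 60 + 35) = 3455.
Frame index = 3455 × 25 + 11 = 86386.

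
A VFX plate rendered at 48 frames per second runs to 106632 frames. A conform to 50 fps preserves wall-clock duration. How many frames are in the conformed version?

111075 frames

Target frames = source frames × (target rate / source rate) = 106632 × (50)/(48) = 106632 × 25/24 = 111075.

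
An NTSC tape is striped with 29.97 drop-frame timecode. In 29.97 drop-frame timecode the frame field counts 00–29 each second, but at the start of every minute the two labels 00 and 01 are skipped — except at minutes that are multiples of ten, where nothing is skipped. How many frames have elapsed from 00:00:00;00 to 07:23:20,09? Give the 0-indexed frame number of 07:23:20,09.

797211

As if non-drop at 30 labels/s: (7 × 3600 + 23 × 60 + 20) × 30 + 9 = 798009.
Minute boundaries passed: 443; those not divisible by 10: 443 − 44 = 399; dropped labels = 2 × 399 = 798.
Actual frame index = 798009 − 798 = 797211.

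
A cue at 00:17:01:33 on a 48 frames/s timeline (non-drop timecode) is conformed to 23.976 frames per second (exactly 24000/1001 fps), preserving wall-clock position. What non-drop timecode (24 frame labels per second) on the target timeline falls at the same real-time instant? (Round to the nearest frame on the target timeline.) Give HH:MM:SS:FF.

Source frame index: (0×3600 + 17×60 + 1) × 48 + 33 = 49041.
Real time: 49041 / (48) = 16347/16 s.
Target frame: (16347/16) × (24000/1001) = 24520500/1001 ≈ 24496.004 → 24496.
At 24 labels/s: frame 24496 → 00:17:00:16.

00:17:00:16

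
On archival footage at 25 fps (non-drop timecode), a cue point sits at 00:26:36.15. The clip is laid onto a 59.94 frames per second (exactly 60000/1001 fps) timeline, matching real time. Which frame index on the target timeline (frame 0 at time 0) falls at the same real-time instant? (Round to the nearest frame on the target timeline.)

Source frame index: (0×3600 + 26×60 + 36) × 25 + 15 = 39915.
Real time: 39915 / (25) = 7983/5 s.
Target frame: (7983/5) × (60000/1001) = 95796000/1001 ≈ 95700.300 → 95700.

frame 95700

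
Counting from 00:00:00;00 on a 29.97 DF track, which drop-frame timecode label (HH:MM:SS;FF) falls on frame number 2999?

Ten DF minutes hold 17982 frames, so frame 2999 lies in block 0 (frames 0–17981) with 2999 frames into that block.
The block's first minute is 1800 frames and the rest 1798 each; 2999 frames reaches minute 1, so 0 × 18 + 1 × 2 = 2 labels have been skipped so far.
Adding those back, label number 2999 + 2 = 3001 at 30 labels/s is 100 s + 1 f = 0 h 1 min 40 s frame 1, i.e. 00:01:40;01.

00:01:40;01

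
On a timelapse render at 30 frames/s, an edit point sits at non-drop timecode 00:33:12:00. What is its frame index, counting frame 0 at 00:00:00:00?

frame 59760

Total seconds to the label: (0 × 3600 + 33 × 60 + 12) = 1992.
Frame index = 1992 × 30 + 0 = 59760.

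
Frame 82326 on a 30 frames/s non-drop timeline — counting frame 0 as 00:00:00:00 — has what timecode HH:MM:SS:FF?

82326 ÷ 30 = 2744 full seconds, remainder 6 frames.
2744 s = 0 h 45 min 44 s.
Timecode: 00:45:44:06.

00:45:44:06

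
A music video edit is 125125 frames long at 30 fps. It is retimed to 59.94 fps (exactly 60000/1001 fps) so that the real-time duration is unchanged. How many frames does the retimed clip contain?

Target frames = source frames × (target rate / source rate) = 125125 × (60000/1001)/(30) = 125125 × 2000/1001 = 250000.

250000 frames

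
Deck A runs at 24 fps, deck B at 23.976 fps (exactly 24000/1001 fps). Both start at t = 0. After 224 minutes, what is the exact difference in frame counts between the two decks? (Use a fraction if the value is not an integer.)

224 min = 13440 s.
A emits 24 × 13440 = 322560 frames; B emits 24000/1001 × 13440 = 46080000/143.
Difference = 46080/143 frames (≈ 322.2378); B is behind A.

46080/143 frames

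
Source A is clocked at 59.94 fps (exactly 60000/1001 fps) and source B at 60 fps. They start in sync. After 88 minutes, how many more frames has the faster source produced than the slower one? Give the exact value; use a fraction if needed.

28800/91 frames

88 min = 5280 s.
A emits 60000/1001 × 5280 = 28800000/91 frames; B emits 60 × 5280 = 316800.
Difference = 28800/91 frames (≈ 316.4835); B is ahead of A.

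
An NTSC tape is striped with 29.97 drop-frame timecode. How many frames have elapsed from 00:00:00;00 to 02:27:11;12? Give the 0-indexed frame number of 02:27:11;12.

As if non-drop at 30 labels/s: (2 × 3600 + 27 × 60 + 11) × 30 + 12 = 264942.
Minute boundaries passed: 147; those not divisible by 10: 147 − 14 = 133; dropped labels = 2 × 133 = 266.
Actual frame index = 264942 − 266 = 264676.

264676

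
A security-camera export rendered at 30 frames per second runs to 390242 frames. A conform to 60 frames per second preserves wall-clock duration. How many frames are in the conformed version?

780484 frames

Target frames = source frames × (target rate / source rate) = 390242 × (60)/(30) = 390242 × 2 = 780484.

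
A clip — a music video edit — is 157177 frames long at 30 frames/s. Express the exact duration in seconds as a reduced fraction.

Running time = 157177 ÷ (30) = 157177 × 1/30 = 157177/30 s.

157177/30 seconds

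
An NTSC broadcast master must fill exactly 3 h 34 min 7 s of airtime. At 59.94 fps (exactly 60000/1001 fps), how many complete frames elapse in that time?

3 h 34 min 7 s = 12847 s.
Frames = 12847 × 60000/1001 = 770820000/1001 ≈ 770049.9500.
Complete frames: 770049.

770049 frames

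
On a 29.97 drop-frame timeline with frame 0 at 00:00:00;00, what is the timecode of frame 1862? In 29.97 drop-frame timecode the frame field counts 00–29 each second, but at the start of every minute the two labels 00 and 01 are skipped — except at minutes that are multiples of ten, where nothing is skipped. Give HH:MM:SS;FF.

00:01:02;04

Ten DF minutes hold 17982 frames, so frame 1862 lies in block 0 (frames 0–17981) with 1862 frames into that block.
The block's first minute is 1800 frames and the rest 1798 each; 1862 frames reaches minute 1, so 0 × 18 + 1 × 2 = 2 labels have been skipped so far.
Adding those back, label number 1862 + 2 = 1864 at 30 labels/s is 62 s + 4 f = 0 h 1 min 2 s frame 4, i.e. 00:01:02;04.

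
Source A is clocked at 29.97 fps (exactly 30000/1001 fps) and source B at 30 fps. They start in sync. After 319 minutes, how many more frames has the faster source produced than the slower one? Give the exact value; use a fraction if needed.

52200/91 frames

319 min = 19140 s.
A emits 30000/1001 × 19140 = 52200000/91 frames; B emits 30 × 19140 = 574200.
Difference = 52200/91 frames (≈ 573.6264); B is ahead of A.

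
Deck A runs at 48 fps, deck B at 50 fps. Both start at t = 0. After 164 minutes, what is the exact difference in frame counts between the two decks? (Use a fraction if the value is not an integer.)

164 min = 9840 s.
A emits 48 × 9840 = 472320 frames; B emits 50 × 9840 = 492000.
Difference = 19680 frames; B is ahead of A.

19680 frames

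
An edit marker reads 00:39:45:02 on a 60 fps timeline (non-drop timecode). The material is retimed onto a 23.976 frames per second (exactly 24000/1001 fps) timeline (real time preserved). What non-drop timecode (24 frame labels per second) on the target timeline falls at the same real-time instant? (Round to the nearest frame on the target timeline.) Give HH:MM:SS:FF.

Source frame index: (0×3600 + 39×60 + 45) × 60 + 2 = 143102.
Real time: 143102 / (60) = 71551/30 s.
Target frame: (71551/30) × (24000/1001) = 57240800/1001 ≈ 57183.616 → 57184.
At 24 labels/s: frame 57184 → 00:39:42:16.

00:39:42:16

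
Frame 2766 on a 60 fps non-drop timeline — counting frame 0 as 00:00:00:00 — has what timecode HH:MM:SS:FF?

00:00:46:06

2766 ÷ 60 = 46 full seconds, remainder 6 frames.
46 s = 0 h 0 min 46 s.
Timecode: 00:00:46:06.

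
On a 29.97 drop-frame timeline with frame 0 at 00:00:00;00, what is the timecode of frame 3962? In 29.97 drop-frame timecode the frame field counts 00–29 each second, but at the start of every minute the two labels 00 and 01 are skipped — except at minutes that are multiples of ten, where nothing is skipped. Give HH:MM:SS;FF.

Ten DF minutes hold 17982 frames, so frame 3962 lies in block 0 (frames 0–17981) with 3962 frames into that block.
The block's first minute is 1800 frames and the rest 1798 each; 3962 frames reaches minute 2, so 0 × 18 + 2 × 2 = 4 labels have been skipped so far.
Adding those back, label number 3962 + 4 = 3966 at 30 labels/s is 132 s + 6 f = 0 h 2 min 12 s frame 6, i.e. 00:02:12;06.

00:02:12;06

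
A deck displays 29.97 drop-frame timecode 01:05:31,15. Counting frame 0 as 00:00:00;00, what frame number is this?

Complete 10-minute blocks: 6, each 17982 frames → 107892.
Remaining 5 whole minutes in the current block: 1800 + 4 × 1798 = 8992 frames.
Within the current minute: 31 × 30 + 15 − 2 = 943 (labels ;00/;01 skipped at this minute). Total = 107892 + 8992 + 943 = 117827.

117827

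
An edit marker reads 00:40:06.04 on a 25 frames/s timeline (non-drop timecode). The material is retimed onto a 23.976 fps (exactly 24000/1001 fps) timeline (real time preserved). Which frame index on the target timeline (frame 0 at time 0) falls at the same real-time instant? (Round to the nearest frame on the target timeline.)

Source frame index: (0×3600 + 40×60 + 6) × 25 + 4 = 60154.
Real time: 60154 / (25) = 60154/25 s.
Target frame: (60154/25) × (24000/1001) = 57747840/1001 ≈ 57690.150 → 57690.

frame 57690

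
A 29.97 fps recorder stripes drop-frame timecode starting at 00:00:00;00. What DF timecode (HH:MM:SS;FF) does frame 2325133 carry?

21:33:02;01

Each 10-minute DF block holds 10 × 60 × 30 − 9 × 2 = 17982 frames. 2325133 ÷ 17982 → 129 full blocks, remainder 5455.
Within the partial block the first minute is 1800 frames and each further minute 1798, so 3 further minute boundaries passed. Total skipped labels = 18 × 129 + 2 × 3 = 2328.
Non-drop label index = 2325133 + 2328 = 2327461; at 30 labels/s that is 21:33:02:01, i.e. DF 21:33:02;01.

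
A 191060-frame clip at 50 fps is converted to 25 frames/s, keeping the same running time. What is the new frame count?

Frames at target rate = 191060 × (25) / (50) = 95530.

95530 frames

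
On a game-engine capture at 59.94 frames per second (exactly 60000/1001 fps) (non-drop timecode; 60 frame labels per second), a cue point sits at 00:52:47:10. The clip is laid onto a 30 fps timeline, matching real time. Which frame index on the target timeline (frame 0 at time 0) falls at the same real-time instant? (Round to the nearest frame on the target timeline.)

Source frame index: (0×3600 + 52×60 + 47) × 60 + 10 = 190030.
Real time: 190030 / (60000/1001) = 19022003/6000 s.
Target frame: (19022003/6000) × (30) = 19022003/200 ≈ 95110.015 → 95110.

frame 95110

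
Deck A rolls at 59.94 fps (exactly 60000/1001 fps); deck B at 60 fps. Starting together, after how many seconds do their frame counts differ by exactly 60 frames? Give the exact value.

1001 seconds

The gap grows by |60 − 60000/1001| = 60/1001 frames per second.
Time for a 60-frame gap: 60 ÷ (60/1001) = 1001 s.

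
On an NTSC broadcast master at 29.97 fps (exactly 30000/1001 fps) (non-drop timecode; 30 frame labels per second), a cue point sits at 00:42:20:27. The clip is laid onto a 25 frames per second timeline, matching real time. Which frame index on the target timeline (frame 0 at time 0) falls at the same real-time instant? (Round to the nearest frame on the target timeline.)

Source frame index: (0×3600 + 42×60 + 20) × 30 + 27 = 76227.
Real time: 76227 / (30000/1001) = 25434409/10000 s.
Target frame: (25434409/10000) × (25) = 25434409/400 ≈ 63586.022 → 63586.

frame 63586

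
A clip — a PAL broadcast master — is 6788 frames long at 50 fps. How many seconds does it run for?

135.76 seconds

Running time = 6788 / (50) = 135.76 s.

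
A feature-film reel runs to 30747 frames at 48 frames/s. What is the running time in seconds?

Running time = 30747 / (48) = 640.5625 s.

640.5625 seconds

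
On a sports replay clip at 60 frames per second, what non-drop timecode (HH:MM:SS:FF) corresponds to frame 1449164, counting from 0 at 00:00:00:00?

06:42:32:44

1449164 ÷ 60 = 24152 full seconds, remainder 44 frames.
24152 s = 6 h 42 min 32 s.
Timecode: 06:42:32:44.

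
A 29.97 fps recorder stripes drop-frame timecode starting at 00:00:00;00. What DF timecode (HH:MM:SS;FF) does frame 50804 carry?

Each 10-minute DF block holds 10 × 60 × 30 − 9 × 2 = 17982 frames. 50804 ÷ 17982 → 2 full blocks, remainder 14840.
Within the partial block the first minute is 1800 frames and each further minute 1798, so 8 further minute boundaries passed. Total skipped labels = 18 × 2 + 2 × 8 = 52.
Non-drop label index = 50804 + 52 = 50856; at 30 labels/s that is 00:28:15:06, i.e. DF 00:28:15;06.

00:28:15;06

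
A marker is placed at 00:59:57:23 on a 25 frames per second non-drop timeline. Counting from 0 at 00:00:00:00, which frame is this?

frame 89948

Total seconds to the label: (0 × 3600 + 59 × 60 + 57) = 3597.
Frame index = 3597 × 25 + 23 = 89948.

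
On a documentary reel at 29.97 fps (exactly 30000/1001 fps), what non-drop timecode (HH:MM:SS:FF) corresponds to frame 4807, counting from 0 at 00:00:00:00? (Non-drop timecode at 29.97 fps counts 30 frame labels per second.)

00:02:40:07

4807 ÷ 30 = 160 full seconds, remainder 7 frames.
160 s = 0 h 2 min 40 s.
Timecode: 00:02:40:07.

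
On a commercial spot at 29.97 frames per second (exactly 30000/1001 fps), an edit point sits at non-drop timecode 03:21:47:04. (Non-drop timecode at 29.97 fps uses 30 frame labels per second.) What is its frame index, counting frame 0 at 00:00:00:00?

Total seconds to the label: (3 × 3600 + 21 × 60 + 47) = 12107.
Frame index = 12107 × 30 + 4 = 363214.

frame 363214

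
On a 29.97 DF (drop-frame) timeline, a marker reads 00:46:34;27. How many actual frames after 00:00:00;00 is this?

83763

As if non-drop at 30 labels/s: (0 × 3600 + 46 × 60 + 34) × 30 + 27 = 83847.
Minute boundaries passed: 46; those not divisible by 10: 46 − 4 = 42; dropped labels = 2 × 42 = 84.
Actual frame index = 83847 − 84 = 83763.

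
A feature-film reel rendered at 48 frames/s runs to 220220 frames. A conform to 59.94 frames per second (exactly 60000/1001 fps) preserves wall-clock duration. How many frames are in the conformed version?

Target frames = source frames × (target rate / source rate) = 220220 × (60000/1001)/(48) = 220220 × 1250/1001 = 275000.

275000 frames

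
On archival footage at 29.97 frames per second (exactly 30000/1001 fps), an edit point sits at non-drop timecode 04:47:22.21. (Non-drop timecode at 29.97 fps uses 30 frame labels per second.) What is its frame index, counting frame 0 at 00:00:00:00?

517281

Total seconds to the label: (4 × 3600 + 47 × 60 + 22) = 17242.
Frame index = 17242 × 30 + 21 = 517281.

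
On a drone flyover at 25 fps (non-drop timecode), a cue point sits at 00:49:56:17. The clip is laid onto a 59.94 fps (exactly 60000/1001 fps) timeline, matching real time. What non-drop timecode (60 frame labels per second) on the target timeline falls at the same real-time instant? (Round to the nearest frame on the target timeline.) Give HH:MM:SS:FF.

00:49:53:41

Source frame index: (0×3600 + 49×60 + 56) × 25 + 17 = 74917.
Real time: 74917 / (25) = 74917/25 s.
Target frame: (74917/25) × (60000/1001) = 179800800/1001 ≈ 179621.179 → 179621.
At 60 labels/s: frame 179621 → 00:49:53:41.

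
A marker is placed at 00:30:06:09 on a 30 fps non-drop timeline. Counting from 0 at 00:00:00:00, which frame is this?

54189

Total seconds to the label: (0 × 3600 + 30 × 60 + 6) = 1806.
Frame index = 1806 × 30 + 9 = 54189.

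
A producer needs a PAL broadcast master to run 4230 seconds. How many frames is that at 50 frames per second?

Frames = 4230 × 50 = 211500.

211500 frames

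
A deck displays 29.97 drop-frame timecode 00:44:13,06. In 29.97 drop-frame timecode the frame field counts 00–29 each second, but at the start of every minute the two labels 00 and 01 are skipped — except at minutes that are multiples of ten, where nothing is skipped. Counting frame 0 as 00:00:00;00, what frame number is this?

79516

As if non-drop at 30 labels/s: (0 × 3600 + 44 × 60 + 13) × 30 + 6 = 79596.
Minute boundaries passed: 44; those not divisible by 10: 44 − 4 = 40; dropped labels = 2 × 40 = 80.
Actual frame index = 79596 − 80 = 79516.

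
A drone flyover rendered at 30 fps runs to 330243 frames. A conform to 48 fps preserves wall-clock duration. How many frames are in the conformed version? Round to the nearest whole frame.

Frames at target rate = 330243 × (48) / (30) = 2641944/5 ≈ 528388.800.
Nearest whole frame: 528389.

528389 frames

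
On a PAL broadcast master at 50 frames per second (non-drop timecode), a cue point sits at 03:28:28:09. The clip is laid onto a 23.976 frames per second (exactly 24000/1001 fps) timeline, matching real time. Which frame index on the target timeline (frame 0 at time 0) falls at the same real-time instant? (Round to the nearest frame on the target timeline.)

frame 299896

Source frame index: (3×3600 + 28×60 + 28) × 50 + 9 = 625409.
Real time: 625409 / (50) = 625409/50 s.
Target frame: (625409/50) × (24000/1001) = 300196320/1001 ≈ 299896.424 → 299896.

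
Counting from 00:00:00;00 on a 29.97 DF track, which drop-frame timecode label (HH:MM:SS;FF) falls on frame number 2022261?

18:44:36;05

Ten DF minutes hold 17982 frames, so frame 2022261 lies in block 112 (frames 2013984–2031965) with 8277 frames into that block.
The block's first minute is 1800 frames and the rest 1798 each; 8277 frames reaches minute 4, so 112 × 18 + 4 × 2 = 2024 labels have been skipped so far.
Adding those back, label number 2022261 + 2024 = 2024285 at 30 labels/s is 67476 s + 5 f = 18 h 44 min 36 s frame 5, i.e. 18:44:36;05.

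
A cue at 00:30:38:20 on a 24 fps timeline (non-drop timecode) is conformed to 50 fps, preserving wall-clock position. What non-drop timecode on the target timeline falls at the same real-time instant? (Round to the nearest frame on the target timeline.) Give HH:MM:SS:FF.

00:30:38:42

Source frame index: (0×3600 + 30×60 + 38) × 24 + 20 = 44132.
Real time: 44132 / (24) = 11033/6 s.
Target frame: (11033/6) × (50) = 275825/3 ≈ 91941.667 → 91942.
At 50 labels/s: frame 91942 → 00:30:38:42.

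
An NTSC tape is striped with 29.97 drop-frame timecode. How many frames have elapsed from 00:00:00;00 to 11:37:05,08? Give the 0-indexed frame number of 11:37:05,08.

1253502

Complete 10-minute blocks: 69, each 17982 frames → 1240758.
Remaining 7 whole minutes in the current block: 1800 + 6 × 1798 = 12588 frames.
Within the current minute: 5 × 30 + 8 − 2 = 156 (labels ;00/;01 skipped at this minute). Total = 1240758 + 12588 + 156 = 1253502.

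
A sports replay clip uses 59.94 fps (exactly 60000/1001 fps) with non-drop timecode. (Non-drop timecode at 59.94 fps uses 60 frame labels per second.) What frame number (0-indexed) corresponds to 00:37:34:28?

135268

Total seconds to the label: (0 × 3600 + 37 × 60 + 34) = 2254.
Frame index = 2254 × 60 + 28 = 135268.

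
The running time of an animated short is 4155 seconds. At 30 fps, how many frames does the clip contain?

124650 frames

Frames = 4155 × 30 = 124650.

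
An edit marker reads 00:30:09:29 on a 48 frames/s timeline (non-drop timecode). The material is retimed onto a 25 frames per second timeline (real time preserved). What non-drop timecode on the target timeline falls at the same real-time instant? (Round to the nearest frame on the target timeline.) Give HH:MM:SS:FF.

Source frame index: (0×3600 + 30×60 + 9) × 48 + 29 = 86861.
Real time: 86861 / (48) = 86861/48 s.
Target frame: (86861/48) × (25) = 2171525/48 ≈ 45240.104 → 45240.
At 25 labels/s: frame 45240 → 00:30:09:15.

00:30:09:15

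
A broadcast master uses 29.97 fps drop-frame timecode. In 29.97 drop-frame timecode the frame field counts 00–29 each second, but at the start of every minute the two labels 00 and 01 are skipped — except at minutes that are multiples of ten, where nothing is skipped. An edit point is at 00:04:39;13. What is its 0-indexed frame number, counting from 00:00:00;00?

As if non-drop at 30 labels/s: (0 × 3600 + 4 × 60 + 39) × 30 + 13 = 8383.
Minute boundaries passed: 4; those not divisible by 10: 4 − 0 = 4; dropped labels = 2 × 4 = 8.
Actual frame index = 8383 − 8 = 8375.

8375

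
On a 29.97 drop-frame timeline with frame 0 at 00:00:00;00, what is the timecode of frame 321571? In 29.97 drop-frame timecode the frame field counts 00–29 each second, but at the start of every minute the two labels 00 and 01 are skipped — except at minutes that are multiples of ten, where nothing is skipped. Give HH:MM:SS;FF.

Each 10-minute DF block holds 10 × 60 × 30 − 9 × 2 = 17982 frames. 321571 ÷ 17982 → 17 full blocks, remainder 15877.
Within the partial block the first minute is 1800 frames and each further minute 1798, so 8 further minute boundaries passed. Total skipped labels = 18 × 17 + 2 × 8 = 322.
Non-drop label index = 321571 + 322 = 321893; at 30 labels/s that is 02:58:49:23, i.e. DF 02:58:49;23.

02:58:49;23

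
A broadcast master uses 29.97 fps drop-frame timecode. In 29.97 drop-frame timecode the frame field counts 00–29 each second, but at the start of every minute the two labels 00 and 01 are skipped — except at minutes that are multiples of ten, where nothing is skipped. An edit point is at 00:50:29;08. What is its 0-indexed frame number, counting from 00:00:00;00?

As if non-drop at 30 labels/s: (0 × 3600 + 50 × 60 + 29) × 30 + 8 = 90878.
Minute boundaries passed: 50; those not divisible by 10: 50 − 5 = 45; dropped labels = 2 × 45 = 90.
Actual frame index = 90878 − 90 = 90788.

90788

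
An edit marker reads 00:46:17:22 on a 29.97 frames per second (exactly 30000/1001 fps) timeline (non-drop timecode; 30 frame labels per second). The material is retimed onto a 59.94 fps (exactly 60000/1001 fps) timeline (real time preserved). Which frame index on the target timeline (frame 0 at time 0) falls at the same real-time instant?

frame 166664

Source frame index: (0×3600 + 46×60 + 17) × 30 + 22 = 83332.
Real time: 83332 / (30000/1001) = 20853833/7500 s.
Target frame: (20853833/7500) × (60000/1001) = 166664.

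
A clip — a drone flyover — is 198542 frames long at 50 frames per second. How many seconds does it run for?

3970.84 seconds

Running time = 198542 / (50) = 3970.84 s.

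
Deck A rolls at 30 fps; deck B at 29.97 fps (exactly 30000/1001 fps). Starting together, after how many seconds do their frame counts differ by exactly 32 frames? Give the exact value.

16016/15 seconds

The gap grows by |30000/1001 − 30| = 30/1001 frames per second.
Time for a 32-frame gap: 32 ÷ (30/1001) = 16016/15 s.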